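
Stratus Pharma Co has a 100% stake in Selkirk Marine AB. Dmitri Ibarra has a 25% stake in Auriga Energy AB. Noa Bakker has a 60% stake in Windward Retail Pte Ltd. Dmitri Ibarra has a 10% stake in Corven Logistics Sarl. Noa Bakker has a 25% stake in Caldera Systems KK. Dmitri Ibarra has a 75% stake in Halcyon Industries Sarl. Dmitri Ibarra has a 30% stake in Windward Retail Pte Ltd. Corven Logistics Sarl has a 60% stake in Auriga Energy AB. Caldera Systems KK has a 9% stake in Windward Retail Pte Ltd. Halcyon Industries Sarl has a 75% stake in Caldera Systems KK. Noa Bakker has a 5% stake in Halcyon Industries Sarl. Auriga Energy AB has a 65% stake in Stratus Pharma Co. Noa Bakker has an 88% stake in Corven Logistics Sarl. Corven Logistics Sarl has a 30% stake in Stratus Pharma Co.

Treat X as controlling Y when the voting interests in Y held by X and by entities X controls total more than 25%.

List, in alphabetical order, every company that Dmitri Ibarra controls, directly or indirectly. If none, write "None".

Caldera Systems KK, Halcyon Industries Sarl, Windward Retail Pte Ltd

Dmitri holds 75% of Halcyon, so Dmitri controls Halcyon.
Halcyon holds 75% of Caldera, so Dmitri controls Caldera.
Dmitri and Caldera together hold 30% + 9% = 39% of Windward, so Dmitri controls Windward.
No other company's threshold is met.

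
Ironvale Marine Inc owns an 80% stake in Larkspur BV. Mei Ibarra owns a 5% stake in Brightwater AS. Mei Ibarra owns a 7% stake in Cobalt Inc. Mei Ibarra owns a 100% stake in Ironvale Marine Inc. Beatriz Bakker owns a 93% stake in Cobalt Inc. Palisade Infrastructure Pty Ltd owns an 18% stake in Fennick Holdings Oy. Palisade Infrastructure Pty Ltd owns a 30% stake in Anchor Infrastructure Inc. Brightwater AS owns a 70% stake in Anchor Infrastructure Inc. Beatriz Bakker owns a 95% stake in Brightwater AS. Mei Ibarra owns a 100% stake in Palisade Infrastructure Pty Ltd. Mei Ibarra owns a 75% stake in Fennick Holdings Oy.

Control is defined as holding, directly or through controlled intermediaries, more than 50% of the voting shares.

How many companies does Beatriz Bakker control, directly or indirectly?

Beatriz holds 93% of Cobalt, so Beatriz controls Cobalt.
Beatriz holds 95% of Brightwater, so Beatriz controls Brightwater.
Brightwater holds 70% of Anchor, so Beatriz controls Anchor.
No other company's threshold is met.
Beatriz controls 3 companies.

3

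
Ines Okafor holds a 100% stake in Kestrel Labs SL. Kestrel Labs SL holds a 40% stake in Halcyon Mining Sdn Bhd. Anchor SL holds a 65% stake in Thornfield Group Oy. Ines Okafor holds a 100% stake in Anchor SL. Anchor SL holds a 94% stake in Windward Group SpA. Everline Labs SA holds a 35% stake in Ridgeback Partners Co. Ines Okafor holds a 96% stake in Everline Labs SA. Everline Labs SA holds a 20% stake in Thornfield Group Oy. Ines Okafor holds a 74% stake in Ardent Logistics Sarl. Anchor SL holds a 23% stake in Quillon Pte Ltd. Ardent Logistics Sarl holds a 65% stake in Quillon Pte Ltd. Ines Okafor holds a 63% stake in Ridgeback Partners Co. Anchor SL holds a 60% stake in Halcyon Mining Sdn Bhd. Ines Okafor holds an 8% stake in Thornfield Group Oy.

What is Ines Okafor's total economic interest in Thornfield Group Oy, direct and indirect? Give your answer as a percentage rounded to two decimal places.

92.20%

Ines reaches Thornfield along 3 paths.
Via Anchor: 100% × 65% = 65%.
Via Everline: 96% × 20% = 19.2%.
Direct stake: 8% = 8%.
Total: 65% + 19.2% + 8% = 92.2%.
Rounded: 92.20%.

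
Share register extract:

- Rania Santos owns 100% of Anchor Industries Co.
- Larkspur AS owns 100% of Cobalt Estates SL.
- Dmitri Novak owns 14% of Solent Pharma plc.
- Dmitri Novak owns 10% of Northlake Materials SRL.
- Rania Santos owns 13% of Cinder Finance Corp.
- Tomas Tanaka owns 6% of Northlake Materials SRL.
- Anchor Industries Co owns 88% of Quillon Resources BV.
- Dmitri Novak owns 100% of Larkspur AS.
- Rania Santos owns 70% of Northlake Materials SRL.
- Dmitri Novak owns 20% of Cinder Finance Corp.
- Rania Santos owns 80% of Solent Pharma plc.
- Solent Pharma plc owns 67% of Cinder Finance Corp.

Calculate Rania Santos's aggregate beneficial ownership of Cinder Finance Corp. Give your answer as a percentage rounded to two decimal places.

66.60%

Rania reaches Cinder along 2 paths.
Direct stake: 13% = 13%.
Via Solent: 80% × 67% = 53.6%.
Total: 13% + 53.6% = 66.6%.
Rounded: 66.60%.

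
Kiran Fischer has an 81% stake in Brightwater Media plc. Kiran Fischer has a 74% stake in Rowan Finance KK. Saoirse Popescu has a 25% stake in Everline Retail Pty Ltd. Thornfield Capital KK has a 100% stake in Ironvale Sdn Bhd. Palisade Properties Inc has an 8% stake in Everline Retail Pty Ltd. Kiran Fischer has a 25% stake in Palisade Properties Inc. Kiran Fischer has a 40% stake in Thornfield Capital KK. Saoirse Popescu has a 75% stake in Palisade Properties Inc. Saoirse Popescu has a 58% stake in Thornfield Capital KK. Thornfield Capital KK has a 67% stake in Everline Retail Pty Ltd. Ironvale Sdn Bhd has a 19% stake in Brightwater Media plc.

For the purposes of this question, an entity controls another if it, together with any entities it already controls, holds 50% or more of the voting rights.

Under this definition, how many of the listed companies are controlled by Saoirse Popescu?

Saoirse holds 75% of Palisade, so Saoirse controls Palisade.
Saoirse holds 58% of Thornfield, so Saoirse controls Thornfield.
Thornfield holds 100% of Ironvale, so Saoirse controls Ironvale.
Thornfield and Palisade and Saoirse together hold 67% + 8% + 25% = 100% of Everline, so Saoirse controls Everline.
No other company's threshold is met.
Saoirse controls 4 companies.

4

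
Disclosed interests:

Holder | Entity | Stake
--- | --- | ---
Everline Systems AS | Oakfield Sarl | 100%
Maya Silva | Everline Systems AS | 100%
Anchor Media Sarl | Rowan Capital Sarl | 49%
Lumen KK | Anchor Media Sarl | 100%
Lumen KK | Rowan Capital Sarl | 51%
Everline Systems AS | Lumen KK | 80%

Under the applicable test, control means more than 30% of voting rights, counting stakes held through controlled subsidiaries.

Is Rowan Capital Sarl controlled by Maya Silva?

Yes

Maya holds 100% of Everline, so Maya controls Everline.
Everline holds 80% of Lumen, so Maya controls Lumen.
Lumen holds 100% of Anchor, so Maya controls Anchor.
Lumen and Anchor together hold 51% + 49% = 100% of Rowan, so Maya controls Rowan.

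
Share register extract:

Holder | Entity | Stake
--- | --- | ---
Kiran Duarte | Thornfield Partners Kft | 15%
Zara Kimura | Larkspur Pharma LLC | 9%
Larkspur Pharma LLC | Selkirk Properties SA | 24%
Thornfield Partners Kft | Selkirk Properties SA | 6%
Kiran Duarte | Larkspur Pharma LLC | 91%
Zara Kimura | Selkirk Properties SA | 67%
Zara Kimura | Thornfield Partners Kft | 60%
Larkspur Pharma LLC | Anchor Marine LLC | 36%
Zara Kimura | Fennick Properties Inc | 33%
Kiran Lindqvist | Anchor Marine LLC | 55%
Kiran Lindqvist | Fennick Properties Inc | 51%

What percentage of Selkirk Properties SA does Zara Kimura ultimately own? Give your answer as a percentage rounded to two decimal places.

Zara reaches Selkirk along 3 paths.
Direct stake: 67% = 67%.
Via Thornfield: 60% × 6% = 3.6%.
Via Larkspur: 9% × 24% = 2.16%.
Total: 67% + 3.6% + 2.16% = 72.76%.

72.76%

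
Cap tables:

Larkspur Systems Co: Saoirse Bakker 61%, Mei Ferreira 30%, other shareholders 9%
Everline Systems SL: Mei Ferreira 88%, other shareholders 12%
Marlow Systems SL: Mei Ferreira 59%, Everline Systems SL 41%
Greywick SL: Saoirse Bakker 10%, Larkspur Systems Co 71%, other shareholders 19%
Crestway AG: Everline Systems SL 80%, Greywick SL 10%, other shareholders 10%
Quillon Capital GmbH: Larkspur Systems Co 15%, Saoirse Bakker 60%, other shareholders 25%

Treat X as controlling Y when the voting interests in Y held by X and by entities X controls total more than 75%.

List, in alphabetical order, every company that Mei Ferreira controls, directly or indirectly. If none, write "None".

Crestway AG, Everline Systems SL, Marlow Systems SL

Mei holds 88% of Everline, so Mei controls Everline.
Mei and Everline together hold 59% + 41% = 100% of Marlow, so Mei controls Marlow.
Everline holds 80% of Crestway, so Mei controls Crestway.
No other company's threshold is met.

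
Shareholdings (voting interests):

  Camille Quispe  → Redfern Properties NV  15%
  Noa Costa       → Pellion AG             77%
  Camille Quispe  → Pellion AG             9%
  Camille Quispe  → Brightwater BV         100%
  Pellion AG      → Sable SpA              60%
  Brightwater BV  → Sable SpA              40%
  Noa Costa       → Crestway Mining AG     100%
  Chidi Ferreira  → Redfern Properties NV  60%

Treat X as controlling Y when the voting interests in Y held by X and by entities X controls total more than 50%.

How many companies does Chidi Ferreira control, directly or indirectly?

1

Chidi holds 60% of Redfern, so Chidi controls Redfern.
No other company's threshold is met.
Chidi controls 1 company.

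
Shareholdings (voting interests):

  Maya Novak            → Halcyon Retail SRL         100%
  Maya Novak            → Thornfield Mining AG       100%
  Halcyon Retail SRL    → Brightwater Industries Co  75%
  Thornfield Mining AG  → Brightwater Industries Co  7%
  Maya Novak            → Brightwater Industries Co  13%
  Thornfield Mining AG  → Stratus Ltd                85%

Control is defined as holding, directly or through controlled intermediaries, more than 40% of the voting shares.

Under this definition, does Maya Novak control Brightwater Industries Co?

Yes

Maya holds 100% of Thornfield, so Maya controls Thornfield.
Maya holds 100% of Halcyon, so Maya controls Halcyon.
Maya and Thornfield and Halcyon together hold 13% + 7% + 75% = 95% of Brightwater, so Maya controls Brightwater.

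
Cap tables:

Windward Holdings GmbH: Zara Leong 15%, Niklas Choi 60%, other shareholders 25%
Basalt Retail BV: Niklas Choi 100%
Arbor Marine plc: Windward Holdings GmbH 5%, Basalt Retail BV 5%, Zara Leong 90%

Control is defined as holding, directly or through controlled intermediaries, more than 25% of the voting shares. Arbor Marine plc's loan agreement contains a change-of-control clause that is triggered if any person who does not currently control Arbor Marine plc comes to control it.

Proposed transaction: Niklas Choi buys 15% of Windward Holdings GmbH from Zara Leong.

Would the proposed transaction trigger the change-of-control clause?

The purchase adds only to Niklas's holdings (Zara's stake shrinks), so Niklas is the only person who could newly come to control Arbor.
Niklas holds 60% of Windward, so Niklas controls Windward.
Niklas holds 100% of Basalt, so Niklas controls Basalt.
In Arbor, Niklas's side holds only 5% + 5% = 10%, not > 25%.
So before the transaction, Niklas does not control Arbor.
After the purchase, Niklas's direct stake in Windward rises to 60% + 15% = 75%, and Zara's stake falls to 0%.
Niklas holds 75% of Windward, so Niklas controls Windward.
After the transaction, Niklas's side holds 5% + 5% = 10% of Arbor, not > 25%, so Niklas still does not control Arbor.
No new person acquires control, so the clause is not triggered.

No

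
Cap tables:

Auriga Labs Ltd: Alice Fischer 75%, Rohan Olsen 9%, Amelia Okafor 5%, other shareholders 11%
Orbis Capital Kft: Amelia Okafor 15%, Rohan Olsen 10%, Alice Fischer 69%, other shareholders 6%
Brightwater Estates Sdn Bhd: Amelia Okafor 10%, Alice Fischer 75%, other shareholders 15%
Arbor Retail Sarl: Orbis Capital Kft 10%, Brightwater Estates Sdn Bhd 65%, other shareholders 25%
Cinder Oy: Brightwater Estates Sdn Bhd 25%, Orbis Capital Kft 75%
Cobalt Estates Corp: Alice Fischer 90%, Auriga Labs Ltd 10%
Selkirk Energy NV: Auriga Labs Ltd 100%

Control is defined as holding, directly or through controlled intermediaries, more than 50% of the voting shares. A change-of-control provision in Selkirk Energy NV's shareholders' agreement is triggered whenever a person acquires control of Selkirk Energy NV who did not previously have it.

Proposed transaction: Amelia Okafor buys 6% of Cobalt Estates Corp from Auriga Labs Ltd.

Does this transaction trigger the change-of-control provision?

No

The purchase adds only to Amelia's holdings (Auriga's stake shrinks), so Amelia is the only person who could newly come to control Selkirk.
Amelia's largest direct stake is 15% in Orbis, which does not meet the threshold, so Amelia controls no company.
Neither Amelia nor any entity Amelia controls holds any voting interest in Selkirk.
So before the transaction, Amelia does not control Selkirk.
After the purchase, Amelia holds 6% of Cobalt directly, and Auriga's stake falls to 4%.
Amelia's side now holds 6% of Cobalt, not > 50%, so Amelia still does not control Cobalt.
After the transaction, neither Amelia nor any entity Amelia controls holds a voting interest in Selkirk, so Amelia still does not control it.
No new person acquires control, so the clause is not triggered.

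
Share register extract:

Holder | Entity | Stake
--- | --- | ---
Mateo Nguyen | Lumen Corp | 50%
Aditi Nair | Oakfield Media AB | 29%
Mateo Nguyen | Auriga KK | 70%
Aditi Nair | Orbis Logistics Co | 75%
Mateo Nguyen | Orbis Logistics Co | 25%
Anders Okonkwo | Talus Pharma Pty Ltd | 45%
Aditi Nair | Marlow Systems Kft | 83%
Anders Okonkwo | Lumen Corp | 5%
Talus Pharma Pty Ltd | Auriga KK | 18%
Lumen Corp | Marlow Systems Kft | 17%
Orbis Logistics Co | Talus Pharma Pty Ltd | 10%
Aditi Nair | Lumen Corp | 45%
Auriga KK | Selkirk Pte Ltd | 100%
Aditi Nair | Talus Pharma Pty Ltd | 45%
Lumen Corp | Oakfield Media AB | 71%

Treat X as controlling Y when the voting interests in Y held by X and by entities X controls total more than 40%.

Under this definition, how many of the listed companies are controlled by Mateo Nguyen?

4

Mateo holds 50% of Lumen, so Mateo controls Lumen.
Lumen holds 71% of Oakfield, so Mateo controls Oakfield.
Mateo holds 70% of Auriga, so Mateo controls Auriga.
Auriga holds 100% of Selkirk, so Mateo controls Selkirk.
No other company's threshold is met.
Mateo controls 4 companies.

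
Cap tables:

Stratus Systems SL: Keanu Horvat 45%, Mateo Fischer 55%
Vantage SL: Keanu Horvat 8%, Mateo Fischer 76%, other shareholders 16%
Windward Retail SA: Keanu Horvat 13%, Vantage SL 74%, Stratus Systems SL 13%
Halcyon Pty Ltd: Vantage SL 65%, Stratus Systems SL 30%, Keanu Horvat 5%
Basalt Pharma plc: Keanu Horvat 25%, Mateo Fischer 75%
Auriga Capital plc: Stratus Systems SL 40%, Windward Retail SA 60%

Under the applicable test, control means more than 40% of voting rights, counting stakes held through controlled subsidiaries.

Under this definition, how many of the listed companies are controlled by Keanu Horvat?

1

Keanu holds 45% of Stratus, so Keanu controls Stratus.
No other company's threshold is met.
Keanu controls 1 company.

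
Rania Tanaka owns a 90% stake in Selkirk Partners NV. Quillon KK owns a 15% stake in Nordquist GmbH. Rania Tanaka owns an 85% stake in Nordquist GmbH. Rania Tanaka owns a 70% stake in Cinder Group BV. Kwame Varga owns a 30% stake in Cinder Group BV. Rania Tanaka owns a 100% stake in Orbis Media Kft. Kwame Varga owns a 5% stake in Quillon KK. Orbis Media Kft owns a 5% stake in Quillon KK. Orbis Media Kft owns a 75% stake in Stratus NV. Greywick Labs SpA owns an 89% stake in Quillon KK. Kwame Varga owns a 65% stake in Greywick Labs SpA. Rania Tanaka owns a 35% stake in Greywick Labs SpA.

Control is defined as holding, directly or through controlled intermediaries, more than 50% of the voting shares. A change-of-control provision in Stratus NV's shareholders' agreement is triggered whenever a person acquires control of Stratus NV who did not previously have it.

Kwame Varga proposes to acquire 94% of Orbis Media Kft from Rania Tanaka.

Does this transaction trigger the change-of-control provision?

Yes

The purchase adds only to Kwame's holdings (Rania's stake shrinks), so Kwame is the only person who could newly come to control Stratus.
Kwame holds 65% of Greywick, so Kwame controls Greywick.
Kwame and Greywick together hold 5% + 89% = 94% of Quillon, so Kwame controls Quillon.
Neither Kwame nor any entity Kwame controls holds any voting interest in Stratus.
So before the transaction, Kwame does not control Stratus.
After the purchase, Kwame holds 94% of Orbis directly, and Rania's stake falls to 6%.
Kwame holds 94% of Orbis, so Kwame controls Orbis.
Orbis holds 75% of Stratus, so Kwame controls Stratus.
Kwame did not control Stratus before and does after, so the clause is triggered.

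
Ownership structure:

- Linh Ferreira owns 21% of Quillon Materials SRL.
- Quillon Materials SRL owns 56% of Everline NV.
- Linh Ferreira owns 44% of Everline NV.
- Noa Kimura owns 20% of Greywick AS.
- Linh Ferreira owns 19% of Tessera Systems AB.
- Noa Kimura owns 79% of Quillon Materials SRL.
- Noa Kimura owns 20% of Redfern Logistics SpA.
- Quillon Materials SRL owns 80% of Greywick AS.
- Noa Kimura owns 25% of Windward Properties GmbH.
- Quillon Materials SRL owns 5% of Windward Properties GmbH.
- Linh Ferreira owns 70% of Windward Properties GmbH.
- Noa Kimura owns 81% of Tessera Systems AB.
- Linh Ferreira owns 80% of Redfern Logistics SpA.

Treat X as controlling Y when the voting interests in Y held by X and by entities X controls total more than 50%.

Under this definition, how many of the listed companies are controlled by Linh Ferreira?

Linh holds 70% of Windward, so Linh controls Windward.
Linh holds 80% of Redfern, so Linh controls Redfern.
No other company's threshold is met.
Linh controls 2 companies.

2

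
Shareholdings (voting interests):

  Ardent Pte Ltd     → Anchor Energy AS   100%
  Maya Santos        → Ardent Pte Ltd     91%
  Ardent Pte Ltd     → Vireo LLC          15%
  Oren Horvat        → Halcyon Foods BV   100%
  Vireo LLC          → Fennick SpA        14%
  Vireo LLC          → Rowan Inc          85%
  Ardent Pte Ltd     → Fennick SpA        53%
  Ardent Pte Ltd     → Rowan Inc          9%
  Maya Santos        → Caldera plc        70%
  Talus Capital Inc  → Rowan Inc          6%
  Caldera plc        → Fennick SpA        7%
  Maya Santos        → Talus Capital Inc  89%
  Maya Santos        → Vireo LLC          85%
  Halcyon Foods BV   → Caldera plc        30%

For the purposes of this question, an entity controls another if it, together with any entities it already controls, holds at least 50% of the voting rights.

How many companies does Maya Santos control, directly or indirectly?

Maya holds 89% of Talus, so Maya controls Talus.
Maya holds 91% of Ardent, so Maya controls Ardent.
Maya holds 70% of Caldera, so Maya controls Caldera.
Ardent holds 100% of Anchor, so Maya controls Anchor.
Ardent and Maya together hold 15% + 85% = 100% of Vireo, so Maya controls Vireo.
Caldera and Vireo and Ardent together hold 7% + 14% + 53% = 74% of Fennick, so Maya controls Fennick.
Talus and Ardent and Vireo together hold 6% + 9% + 85% = 100% of Rowan, so Maya controls Rowan.
No other company's threshold is met.
Maya controls 7 companies.

7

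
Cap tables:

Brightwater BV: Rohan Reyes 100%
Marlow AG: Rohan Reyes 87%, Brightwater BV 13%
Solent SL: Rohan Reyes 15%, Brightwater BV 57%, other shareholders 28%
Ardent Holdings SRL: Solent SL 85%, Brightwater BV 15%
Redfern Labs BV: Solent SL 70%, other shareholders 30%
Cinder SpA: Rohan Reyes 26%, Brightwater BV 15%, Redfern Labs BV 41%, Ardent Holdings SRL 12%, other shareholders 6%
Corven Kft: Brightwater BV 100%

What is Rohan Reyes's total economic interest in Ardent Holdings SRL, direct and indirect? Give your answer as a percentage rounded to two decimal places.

Rohan reaches Ardent along 3 paths.
Via Solent: 15% × 85% = 12.75%.
Via Brightwater → Solent: 100% × 57% × 85% = 48.45%.
Via Brightwater: 100% × 15% = 15%.
Total: 12.75% + 48.45% + 15% = 76.2%.
Rounded: 76.20%.

76.20%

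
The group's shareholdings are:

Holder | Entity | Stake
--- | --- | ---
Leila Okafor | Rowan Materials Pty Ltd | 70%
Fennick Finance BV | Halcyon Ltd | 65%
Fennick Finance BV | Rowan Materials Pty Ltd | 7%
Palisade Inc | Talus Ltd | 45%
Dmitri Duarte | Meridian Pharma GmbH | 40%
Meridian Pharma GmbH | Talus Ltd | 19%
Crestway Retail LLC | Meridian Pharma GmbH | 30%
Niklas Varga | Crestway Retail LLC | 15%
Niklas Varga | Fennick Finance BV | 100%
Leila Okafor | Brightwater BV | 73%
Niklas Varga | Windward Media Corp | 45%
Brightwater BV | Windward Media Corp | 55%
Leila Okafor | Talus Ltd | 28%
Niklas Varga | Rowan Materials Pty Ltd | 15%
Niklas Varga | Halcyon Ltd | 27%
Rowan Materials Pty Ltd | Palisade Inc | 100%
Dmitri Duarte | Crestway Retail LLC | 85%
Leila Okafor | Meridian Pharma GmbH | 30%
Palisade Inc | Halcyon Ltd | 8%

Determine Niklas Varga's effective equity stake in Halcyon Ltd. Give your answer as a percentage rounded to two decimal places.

93.76%

Niklas reaches Halcyon along 4 paths.
Via Fennick: 100% × 65% = 65%.
Via Rowan → Palisade: 15% × 100% × 8% = 1.2%.
Via Fennick → Rowan → Palisade: 100% × 7% × 100% × 8% = 0.56%.
Direct stake: 27% = 27%.
Total: 65% + 1.2% + 0.56% + 27% = 93.76%.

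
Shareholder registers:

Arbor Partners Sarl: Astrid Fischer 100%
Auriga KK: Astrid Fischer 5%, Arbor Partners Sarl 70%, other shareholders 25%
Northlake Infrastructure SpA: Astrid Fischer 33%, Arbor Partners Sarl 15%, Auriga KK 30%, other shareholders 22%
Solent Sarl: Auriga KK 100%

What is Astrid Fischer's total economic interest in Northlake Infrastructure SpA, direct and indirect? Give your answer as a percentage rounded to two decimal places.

70.50%

Astrid reaches Northlake along 4 paths.
Direct stake: 33% = 33%.
Via Arbor: 100% × 15% = 15%.
Via Auriga: 5% × 30% = 1.5%.
Via Arbor → Auriga: 100% × 70% × 30% = 21%.
Total: 33% + 15% + 1.5% + 21% = 70.5%.
Rounded: 70.50%.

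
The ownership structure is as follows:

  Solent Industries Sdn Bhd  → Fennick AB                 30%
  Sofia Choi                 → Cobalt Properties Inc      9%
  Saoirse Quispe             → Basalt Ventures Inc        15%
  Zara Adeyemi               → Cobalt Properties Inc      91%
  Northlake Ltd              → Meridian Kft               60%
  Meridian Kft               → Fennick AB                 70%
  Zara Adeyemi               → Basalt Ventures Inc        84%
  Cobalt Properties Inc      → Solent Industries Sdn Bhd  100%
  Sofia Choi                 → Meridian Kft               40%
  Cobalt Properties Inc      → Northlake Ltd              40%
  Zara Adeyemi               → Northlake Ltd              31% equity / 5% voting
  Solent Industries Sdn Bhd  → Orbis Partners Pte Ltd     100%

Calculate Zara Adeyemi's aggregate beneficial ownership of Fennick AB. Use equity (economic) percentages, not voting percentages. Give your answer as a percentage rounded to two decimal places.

55.61%

Zara reaches Fennick along 3 paths.
Via Cobalt → Solent: 91% × 100% × 30% = 27.3%.
Via Northlake → Meridian: 31% × 60% × 70% = 13.02%.
Via Cobalt → Northlake → Meridian: 91% × 40% × 60% × 70% = 15.288%.
Total: 27.3% + 13.02% + 15.288% = 55.608%.
Rounded: 55.61%.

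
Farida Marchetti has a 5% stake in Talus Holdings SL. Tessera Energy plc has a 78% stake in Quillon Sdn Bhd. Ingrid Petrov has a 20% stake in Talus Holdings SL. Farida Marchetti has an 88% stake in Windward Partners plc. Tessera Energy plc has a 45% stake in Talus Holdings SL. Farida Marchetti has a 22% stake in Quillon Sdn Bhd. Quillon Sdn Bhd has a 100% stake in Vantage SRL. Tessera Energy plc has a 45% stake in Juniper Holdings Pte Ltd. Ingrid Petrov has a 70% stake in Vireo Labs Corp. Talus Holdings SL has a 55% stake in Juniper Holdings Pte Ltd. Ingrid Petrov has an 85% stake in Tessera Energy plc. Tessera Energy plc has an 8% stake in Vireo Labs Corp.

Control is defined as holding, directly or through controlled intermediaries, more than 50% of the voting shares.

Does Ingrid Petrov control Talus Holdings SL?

Yes

Ingrid holds 85% of Tessera, so Ingrid controls Tessera.
Tessera and Ingrid together hold 45% + 20% = 65% of Talus, so Ingrid controls Talus.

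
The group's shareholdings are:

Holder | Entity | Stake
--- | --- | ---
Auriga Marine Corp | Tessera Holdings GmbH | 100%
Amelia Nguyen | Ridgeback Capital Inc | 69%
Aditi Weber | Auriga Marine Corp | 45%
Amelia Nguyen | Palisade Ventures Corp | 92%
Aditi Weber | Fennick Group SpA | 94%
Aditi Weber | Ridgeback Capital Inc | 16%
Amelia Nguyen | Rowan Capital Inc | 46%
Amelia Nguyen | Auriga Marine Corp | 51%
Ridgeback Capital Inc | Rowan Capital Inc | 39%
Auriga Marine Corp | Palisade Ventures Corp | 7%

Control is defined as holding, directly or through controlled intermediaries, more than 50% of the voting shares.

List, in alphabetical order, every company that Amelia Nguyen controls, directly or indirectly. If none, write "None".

Auriga Marine Corp, Palisade Ventures Corp, Ridgeback Capital Inc, Rowan Capital Inc, Tessera Holdings GmbH

Amelia holds 51% of Auriga, so Amelia controls Auriga.
Amelia and Auriga together hold 92% + 7% = 99% of Palisade, so Amelia controls Palisade.
Auriga holds 100% of Tessera, so Amelia controls Tessera.
Amelia holds 69% of Ridgeback, so Amelia controls Ridgeback.
Ridgeback and Amelia together hold 39% + 46% = 85% of Rowan, so Amelia controls Rowan.
No other company's threshold is met.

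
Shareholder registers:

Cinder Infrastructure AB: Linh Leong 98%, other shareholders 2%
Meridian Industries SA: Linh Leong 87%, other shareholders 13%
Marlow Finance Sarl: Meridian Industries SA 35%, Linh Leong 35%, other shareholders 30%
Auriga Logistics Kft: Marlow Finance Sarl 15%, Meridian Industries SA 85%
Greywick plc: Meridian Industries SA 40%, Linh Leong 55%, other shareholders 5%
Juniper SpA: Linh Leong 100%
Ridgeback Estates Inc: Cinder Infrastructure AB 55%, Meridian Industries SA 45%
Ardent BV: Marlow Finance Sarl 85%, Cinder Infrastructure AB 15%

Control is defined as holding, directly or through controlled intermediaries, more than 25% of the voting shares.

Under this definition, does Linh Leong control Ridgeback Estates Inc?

Linh holds 98% of Cinder, so Linh controls Cinder.
Linh holds 87% of Meridian, so Linh controls Meridian.
Cinder and Meridian together hold 55% + 45% = 100% of Ridgeback, so Linh controls Ridgeback.

Yes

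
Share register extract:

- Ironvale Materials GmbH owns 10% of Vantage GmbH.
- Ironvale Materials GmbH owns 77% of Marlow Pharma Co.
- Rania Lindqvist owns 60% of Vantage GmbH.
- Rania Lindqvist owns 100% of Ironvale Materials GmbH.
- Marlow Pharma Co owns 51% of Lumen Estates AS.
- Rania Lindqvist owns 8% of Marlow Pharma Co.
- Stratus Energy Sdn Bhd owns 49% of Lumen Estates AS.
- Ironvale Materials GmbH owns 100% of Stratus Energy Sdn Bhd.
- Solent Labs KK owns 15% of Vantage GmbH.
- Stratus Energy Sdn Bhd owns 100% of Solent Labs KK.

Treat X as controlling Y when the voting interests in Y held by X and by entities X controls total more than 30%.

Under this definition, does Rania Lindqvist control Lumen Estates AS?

Yes

Rania holds 100% of Ironvale, so Rania controls Ironvale.
Ironvale and Rania together hold 77% + 8% = 85% of Marlow, so Rania controls Marlow.
Ironvale holds 100% of Stratus, so Rania controls Stratus.
Stratus and Marlow together hold 49% + 51% = 100% of Lumen, so Rania controls Lumen.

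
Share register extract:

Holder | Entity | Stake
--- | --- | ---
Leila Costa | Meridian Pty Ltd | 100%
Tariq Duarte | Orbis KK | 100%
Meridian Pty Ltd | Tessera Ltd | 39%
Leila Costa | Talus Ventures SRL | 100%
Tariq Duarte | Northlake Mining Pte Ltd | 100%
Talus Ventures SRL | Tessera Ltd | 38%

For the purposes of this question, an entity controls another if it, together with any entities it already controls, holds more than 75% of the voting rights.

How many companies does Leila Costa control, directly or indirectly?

Leila holds 100% of Meridian, so Leila controls Meridian.
Leila holds 100% of Talus, so Leila controls Talus.
Meridian and Talus together hold 39% + 38% = 77% of Tessera, so Leila controls Tessera.
No other company's threshold is met.
Leila controls 3 companies.

3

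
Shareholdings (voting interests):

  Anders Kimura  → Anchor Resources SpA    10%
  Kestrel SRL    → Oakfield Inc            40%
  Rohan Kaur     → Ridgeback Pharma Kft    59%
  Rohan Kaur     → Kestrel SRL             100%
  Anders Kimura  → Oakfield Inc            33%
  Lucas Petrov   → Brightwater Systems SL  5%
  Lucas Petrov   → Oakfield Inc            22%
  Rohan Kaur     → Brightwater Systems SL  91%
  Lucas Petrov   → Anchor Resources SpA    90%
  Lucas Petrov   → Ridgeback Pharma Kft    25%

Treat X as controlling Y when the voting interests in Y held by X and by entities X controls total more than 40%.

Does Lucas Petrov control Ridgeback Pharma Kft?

Lucas holds 90% of Anchor, so Lucas controls Anchor.
In Ridgeback, Lucas's side holds only 25%, not > 40%.
So Lucas does not control Ridgeback.

No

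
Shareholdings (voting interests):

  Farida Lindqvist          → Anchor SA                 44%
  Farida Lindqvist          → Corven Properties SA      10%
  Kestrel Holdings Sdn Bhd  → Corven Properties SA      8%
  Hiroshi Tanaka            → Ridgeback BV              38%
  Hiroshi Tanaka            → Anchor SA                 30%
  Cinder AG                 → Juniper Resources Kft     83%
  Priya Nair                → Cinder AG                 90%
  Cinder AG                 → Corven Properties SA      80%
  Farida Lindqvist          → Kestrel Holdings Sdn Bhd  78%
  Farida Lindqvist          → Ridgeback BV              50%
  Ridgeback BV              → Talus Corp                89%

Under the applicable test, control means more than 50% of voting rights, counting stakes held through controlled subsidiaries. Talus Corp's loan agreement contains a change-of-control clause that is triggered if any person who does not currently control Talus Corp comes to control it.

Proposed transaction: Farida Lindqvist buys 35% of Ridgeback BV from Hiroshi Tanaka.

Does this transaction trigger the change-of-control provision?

The purchase adds only to Farida's holdings (Hiroshi's stake shrinks), so Farida is the only person who could newly come to control Talus.
Farida holds 78% of Kestrel, so Farida controls Kestrel.
Neither Farida nor any entity Farida controls holds any voting interest in Talus.
So before the transaction, Farida does not control Talus.
After the purchase, Farida's direct stake in Ridgeback rises to 50% + 35% = 85%, and Hiroshi's stake falls to 3%.
Farida holds 85% of Ridgeback, so Farida controls Ridgeback.
Ridgeback holds 89% of Talus, so Farida controls Talus.
Farida did not control Talus before and does after, so the clause is triggered.

Yes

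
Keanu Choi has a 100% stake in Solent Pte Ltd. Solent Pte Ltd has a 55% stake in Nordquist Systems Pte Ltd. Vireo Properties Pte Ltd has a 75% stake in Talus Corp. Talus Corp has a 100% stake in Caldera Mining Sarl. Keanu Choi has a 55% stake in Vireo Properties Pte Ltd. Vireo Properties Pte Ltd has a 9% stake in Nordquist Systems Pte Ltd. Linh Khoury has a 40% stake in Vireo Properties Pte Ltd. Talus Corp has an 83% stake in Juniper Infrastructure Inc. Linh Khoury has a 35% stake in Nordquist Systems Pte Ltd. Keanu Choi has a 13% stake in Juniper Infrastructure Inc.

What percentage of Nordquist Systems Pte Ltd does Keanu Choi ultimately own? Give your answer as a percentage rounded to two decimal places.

Keanu reaches Nordquist along 2 paths.
Via Solent: 100% × 55% = 55%.
Via Vireo: 55% × 9% = 4.95%.
Total: 55% + 4.95% = 59.95%.

59.95%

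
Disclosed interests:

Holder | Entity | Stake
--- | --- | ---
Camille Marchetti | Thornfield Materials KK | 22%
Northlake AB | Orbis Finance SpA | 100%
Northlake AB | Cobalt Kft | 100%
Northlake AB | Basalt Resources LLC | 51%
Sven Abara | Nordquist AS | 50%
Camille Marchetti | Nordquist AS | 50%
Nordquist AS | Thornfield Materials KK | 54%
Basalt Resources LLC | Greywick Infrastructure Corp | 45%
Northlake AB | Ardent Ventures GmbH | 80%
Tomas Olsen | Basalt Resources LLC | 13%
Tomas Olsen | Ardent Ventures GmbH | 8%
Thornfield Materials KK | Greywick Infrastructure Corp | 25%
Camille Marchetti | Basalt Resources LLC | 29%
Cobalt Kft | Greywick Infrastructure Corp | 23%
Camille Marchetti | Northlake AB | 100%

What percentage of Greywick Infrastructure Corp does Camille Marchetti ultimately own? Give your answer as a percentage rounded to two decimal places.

Camille reaches Greywick along 5 paths.
Via Thornfield: 22% × 25% = 5.5%.
Via Nordquist → Thornfield: 50% × 54% × 25% = 6.75%.
Via Northlake → Cobalt: 100% × 100% × 23% = 23%.
Via Basalt: 29% × 45% = 13.05%.
Via Northlake → Basalt: 100% × 51% × 45% = 22.95%.
Total: 5.5% + 6.75% + 23% + 13.05% + 22.95% = 71.25%.

71.25%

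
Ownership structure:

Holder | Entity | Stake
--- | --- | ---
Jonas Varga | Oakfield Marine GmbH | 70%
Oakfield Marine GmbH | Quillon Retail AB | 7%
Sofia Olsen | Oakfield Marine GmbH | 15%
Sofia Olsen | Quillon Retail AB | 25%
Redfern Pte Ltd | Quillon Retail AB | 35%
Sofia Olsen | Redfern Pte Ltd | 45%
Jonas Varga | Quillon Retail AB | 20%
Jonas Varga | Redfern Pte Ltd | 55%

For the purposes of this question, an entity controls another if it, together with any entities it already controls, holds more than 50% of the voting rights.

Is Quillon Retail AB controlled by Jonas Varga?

Yes

Jonas holds 70% of Oakfield, so Jonas controls Oakfield.
Jonas holds 55% of Redfern, so Jonas controls Redfern.
Redfern and Jonas and Oakfield together hold 35% + 20% + 7% = 62% of Quillon, so Jonas controls Quillon.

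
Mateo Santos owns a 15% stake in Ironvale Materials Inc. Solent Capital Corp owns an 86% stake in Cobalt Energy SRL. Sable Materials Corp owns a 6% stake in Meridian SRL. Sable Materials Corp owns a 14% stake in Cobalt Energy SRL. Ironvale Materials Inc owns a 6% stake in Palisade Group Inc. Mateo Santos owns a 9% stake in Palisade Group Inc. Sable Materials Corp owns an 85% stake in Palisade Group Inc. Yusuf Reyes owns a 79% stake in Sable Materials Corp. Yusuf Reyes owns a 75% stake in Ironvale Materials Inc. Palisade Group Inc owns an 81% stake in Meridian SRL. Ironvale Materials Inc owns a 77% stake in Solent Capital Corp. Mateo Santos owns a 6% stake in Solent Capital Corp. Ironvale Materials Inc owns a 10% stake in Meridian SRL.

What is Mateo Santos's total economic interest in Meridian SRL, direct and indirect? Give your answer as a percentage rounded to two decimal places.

9.52%

Mateo reaches Meridian along 3 paths.
Via Ironvale: 15% × 10% = 1.5%.
Via Palisade: 9% × 81% = 7.29%.
Via Ironvale → Palisade: 15% × 6% × 81% = 0.729%.
Total: 1.5% + 7.29% + 0.729% = 9.519%.
Rounded: 9.52%.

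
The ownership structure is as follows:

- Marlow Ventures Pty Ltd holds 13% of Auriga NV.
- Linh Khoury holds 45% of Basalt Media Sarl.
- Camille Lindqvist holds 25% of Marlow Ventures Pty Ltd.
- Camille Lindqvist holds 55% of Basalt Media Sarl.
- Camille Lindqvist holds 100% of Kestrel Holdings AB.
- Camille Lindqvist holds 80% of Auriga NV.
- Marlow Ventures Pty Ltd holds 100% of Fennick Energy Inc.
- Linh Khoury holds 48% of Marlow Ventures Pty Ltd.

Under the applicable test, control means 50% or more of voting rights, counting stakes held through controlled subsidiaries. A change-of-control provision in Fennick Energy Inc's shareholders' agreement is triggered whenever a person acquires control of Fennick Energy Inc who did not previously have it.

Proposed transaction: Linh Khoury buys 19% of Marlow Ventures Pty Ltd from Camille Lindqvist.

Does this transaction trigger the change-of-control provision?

The purchase adds only to Linh's holdings (Camille's stake shrinks), so Linh is the only person who could newly come to control Fennick.
Linh's largest direct stake is 48% in Marlow, which does not meet the threshold, so Linh controls no company.
Neither Linh nor any entity Linh controls holds any voting interest in Fennick.
So before the transaction, Linh does not control Fennick.
After the purchase, Linh's direct stake in Marlow rises to 48% + 19% = 67%, and Camille's stake falls to 6%.
Linh holds 67% of Marlow, so Linh controls Marlow.
Marlow holds 100% of Fennick, so Linh controls Fennick.
Linh did not control Fennick before and does after, so the clause is triggered.

Yes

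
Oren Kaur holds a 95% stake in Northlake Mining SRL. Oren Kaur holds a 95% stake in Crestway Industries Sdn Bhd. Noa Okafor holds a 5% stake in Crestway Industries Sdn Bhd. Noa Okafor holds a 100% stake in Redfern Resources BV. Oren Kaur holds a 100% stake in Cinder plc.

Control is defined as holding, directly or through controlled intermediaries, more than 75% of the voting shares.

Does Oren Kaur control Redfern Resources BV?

Oren holds 100% of Cinder, so Oren controls Cinder.
Oren holds 95% of Crestway, so Oren controls Crestway.
Oren holds 95% of Northlake, so Oren controls Northlake.
Neither Oren nor any entity Oren controls holds any voting interest in Redfern.
So Oren does not control Redfern.

No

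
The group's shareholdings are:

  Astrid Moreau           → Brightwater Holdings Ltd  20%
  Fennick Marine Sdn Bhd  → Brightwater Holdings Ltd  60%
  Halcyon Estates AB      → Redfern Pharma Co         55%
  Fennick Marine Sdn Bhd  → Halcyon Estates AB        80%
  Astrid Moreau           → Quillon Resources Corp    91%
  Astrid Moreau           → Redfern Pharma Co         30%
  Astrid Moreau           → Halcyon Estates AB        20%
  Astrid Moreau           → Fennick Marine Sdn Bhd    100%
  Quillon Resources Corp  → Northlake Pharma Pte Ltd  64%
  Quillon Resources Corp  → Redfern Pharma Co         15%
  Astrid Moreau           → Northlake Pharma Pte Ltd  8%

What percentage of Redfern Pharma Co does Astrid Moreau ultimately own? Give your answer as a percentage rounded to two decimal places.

Astrid reaches Redfern along 4 paths.
Via Halcyon: 20% × 55% = 11%.
Via Fennick → Halcyon: 100% × 80% × 55% = 44%.
Via Quillon: 91% × 15% = 13.65%.
Direct stake: 30% = 30%.
Total: 11% + 44% + 13.65% + 30% = 98.65%.

98.65%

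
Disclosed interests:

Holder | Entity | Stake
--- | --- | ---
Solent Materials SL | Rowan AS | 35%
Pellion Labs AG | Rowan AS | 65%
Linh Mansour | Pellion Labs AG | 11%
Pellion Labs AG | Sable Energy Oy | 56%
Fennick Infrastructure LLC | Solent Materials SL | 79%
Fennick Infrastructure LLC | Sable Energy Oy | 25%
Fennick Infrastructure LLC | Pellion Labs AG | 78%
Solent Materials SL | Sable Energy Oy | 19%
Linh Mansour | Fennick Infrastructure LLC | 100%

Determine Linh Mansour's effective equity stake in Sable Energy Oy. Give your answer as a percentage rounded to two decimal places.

Linh reaches Sable along 4 paths.
Via Fennick → Pellion: 100% × 78% × 56% = 43.68%.
Via Pellion: 11% × 56% = 6.16%.
Via Fennick → Solent: 100% × 79% × 19% = 15.01%.
Via Fennick: 100% × 25% = 25%.
Total: 43.68% + 6.16% + 15.01% + 25% = 89.85%.

89.85%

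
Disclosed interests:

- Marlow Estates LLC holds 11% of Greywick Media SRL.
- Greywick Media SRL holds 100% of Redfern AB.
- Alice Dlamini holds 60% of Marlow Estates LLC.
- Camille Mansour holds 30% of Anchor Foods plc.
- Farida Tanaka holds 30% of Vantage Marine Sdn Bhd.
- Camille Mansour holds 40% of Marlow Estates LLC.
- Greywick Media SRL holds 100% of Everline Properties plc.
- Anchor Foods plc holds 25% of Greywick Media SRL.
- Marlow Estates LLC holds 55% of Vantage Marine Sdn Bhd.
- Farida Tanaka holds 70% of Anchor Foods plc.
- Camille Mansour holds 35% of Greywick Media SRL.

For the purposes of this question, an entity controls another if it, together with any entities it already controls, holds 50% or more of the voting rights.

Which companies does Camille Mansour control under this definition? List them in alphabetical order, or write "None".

Camille's largest direct stake is 40% in Marlow, which does not meet the threshold.

None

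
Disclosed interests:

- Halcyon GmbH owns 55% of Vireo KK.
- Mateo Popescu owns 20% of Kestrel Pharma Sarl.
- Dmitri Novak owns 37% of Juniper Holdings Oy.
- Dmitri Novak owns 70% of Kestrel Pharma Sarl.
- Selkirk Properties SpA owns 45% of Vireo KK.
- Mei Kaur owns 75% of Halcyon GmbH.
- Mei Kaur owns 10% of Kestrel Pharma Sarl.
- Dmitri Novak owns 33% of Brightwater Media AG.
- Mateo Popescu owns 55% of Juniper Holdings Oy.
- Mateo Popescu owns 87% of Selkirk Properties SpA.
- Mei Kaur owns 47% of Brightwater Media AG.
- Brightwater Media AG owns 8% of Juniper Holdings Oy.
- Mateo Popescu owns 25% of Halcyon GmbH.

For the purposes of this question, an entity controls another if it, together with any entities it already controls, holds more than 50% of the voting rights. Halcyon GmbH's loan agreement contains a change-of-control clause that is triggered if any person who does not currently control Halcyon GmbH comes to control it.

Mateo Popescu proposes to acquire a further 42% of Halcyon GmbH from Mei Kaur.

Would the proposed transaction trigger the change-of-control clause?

Yes

The purchase adds only to Mateo's holdings (Mei's stake shrinks), so Mateo is the only person who could newly come to control Halcyon.
Mateo holds 87% of Selkirk, so Mateo controls Selkirk.
Mateo holds 55% of Juniper, so Mateo controls Juniper.
In Halcyon, Mateo's side holds only 25%, not > 50%.
So before the transaction, Mateo does not control Halcyon.
After the purchase, Mateo's direct stake in Halcyon rises to 25% + 42% = 67%, and Mei's stake falls to 33%.
Mateo holds 67% of Halcyon, so Mateo controls Halcyon.
Mateo did not control Halcyon before and does after, so the clause is triggered.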